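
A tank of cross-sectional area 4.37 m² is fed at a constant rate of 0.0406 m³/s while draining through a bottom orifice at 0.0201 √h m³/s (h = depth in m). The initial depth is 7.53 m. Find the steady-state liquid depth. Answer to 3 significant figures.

4.08 m

A dh/dt = Q_in − 0.0201 √h. Steady state requires inflow = outflow:
Q_in = 0.0201 √h_ss ⇒ √h_ss = 0.0406/0.0201 = 2.0199.
h_ss = 2.0199² = 4.0800 m. (Since h₀ = 7.53 m > h_ss, the level will fall toward this value.)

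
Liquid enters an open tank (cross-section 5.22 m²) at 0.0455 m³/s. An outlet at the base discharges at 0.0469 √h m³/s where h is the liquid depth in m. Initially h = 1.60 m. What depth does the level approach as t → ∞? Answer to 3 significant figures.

Unsteady balance on liquid volume: A dh/dt = Q_in − 0.0469 √h. At steady state dh/dt = 0:
Q_in = 0.0469 √h_ss ⇒ √h_ss = 0.0455/0.0469 = 0.97015.
h_ss = 0.97015² = 0.94119 m. (Since h₀ = 1.60 m > h_ss, the level will fall toward this value.)

0.941 m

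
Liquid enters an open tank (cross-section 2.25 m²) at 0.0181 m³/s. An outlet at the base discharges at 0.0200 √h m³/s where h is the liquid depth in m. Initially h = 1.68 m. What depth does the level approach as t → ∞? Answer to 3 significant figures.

0.819 m

Mass balance (ρ constant): A dh/dt = Q_in − 0.0200 √h. At steady state dh/dt = 0:
Q_in = 0.0200 √h_ss ⇒ √h_ss = 0.0181/0.0200 = 0.90500.
h_ss = 0.90500² = 0.81903 m. (Since h₀ = 1.68 m > h_ss, the level will fall toward this value.)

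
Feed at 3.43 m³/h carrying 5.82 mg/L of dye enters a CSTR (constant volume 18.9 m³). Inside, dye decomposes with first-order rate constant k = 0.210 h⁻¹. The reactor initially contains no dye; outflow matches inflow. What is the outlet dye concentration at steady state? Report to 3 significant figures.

2.70 mg/L

V dC/dt = Q(C_in − C) − k V C.
At steady state: 0 = Q C_in − (Q + kV) C_ss, so C_ss = Q C_in/(Q + kV).
C_ss = 3.43·5.82/(3.43 + 0.210·18.9) = 19.963/7.3990 = 2.6980 mg/L.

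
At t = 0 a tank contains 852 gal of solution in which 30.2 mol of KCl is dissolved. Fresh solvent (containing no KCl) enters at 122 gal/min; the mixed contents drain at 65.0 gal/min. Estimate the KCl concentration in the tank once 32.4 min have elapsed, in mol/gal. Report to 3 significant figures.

0.00300 mol/gal

Let m(t) be the amount of KCl. Volume: V(t) = V₀ + (Q_in − Q_out) t = 852 + 57.000 t; V(32.4) = 2698.8 gal.
Species balance (pure solvent in): dm/dt = −Q_out · m/V(t).
dm/m = −Q_out dt/(V₀ + 57.000 t); integrating gives ln(m/m₀) = −(Q_out/(Q_in−Q_out)) ln(V/V₀).
m = m₀ (V₀/V)^(Q_out/(Q_in−Q_out)) = 30.2 × (852/2698.8)^(1.1404) = 8.1096 mol.
C = m/V = 8.1096/2698.8 = 0.0030049 mol/gal.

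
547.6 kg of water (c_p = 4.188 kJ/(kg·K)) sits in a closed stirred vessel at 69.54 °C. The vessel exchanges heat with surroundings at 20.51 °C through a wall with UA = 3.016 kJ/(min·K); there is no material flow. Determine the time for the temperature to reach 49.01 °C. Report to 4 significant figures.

M c_p dT/dt = −UA(T − T_amb).
τ = M c_p/UA = 760.394 min; T_ss = T_amb = 20.5100 °C.
T(t) = T_ss + (T₀ − T_ss)e^(−t/τ); set T = 49.01:
t = −τ ln[(T − T_ss)/(T₀ − T_ss)] = −760.394 · ln(0.581277) = 412.535 min.

412.5 min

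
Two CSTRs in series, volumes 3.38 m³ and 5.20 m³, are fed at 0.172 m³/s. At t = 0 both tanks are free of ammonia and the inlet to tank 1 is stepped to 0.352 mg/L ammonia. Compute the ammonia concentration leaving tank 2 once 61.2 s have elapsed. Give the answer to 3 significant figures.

0.248 mg/L

Each tank obeys Vᵢ dCᵢ/dt = Q(Cᵢ₋₁ − Cᵢ), so τᵢ = Vᵢ/Q.
τ₁ = 3.38/0.172 = 19.651 s; τ₂ = 5.20/0.172 = 30.233 s.
Solving the cascade with C₁(0)=C₂(0)=0 gives C₂(t) = C_in[1 − (τ₁ e^(−t/τ₁) − τ₂ e^(−t/τ₂))/(τ₁ − τ₂)].
At t = 61.2: e^(−t/τ₁) = 0.044409, e^(−t/τ₂) = 0.13209.
C₂ = 0.352·[1 − (19.651·0.044409 − 30.233·0.13209)/(-10.581)] = 0.352·0.70509 = 0.24819 mg/L.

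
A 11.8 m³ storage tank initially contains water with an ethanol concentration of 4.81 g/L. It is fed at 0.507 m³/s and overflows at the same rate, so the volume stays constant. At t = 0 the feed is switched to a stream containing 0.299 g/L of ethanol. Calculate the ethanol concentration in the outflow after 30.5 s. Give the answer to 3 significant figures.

Mass balance on the solute (V constant): V dC/dt = Q(C_in − C).
Time constant τ = V/Q = 11.8/0.507 = 23.274 s.
This is linear first-order; C(t) = C_in + (C₀ − C_in) e^(−t/τ).
C(30.5) = 0.299 + (4.81 − 0.299)·e^(−30.5/23.274) = 0.299 + (4.5110)·0.26969 = 1.5156 g/L.

1.52 g/L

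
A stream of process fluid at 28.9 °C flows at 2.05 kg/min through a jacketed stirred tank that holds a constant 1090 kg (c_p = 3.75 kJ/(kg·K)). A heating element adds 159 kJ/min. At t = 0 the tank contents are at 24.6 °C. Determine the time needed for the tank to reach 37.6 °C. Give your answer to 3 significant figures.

391 min

M c_p dT/dt = ṁ c_p (T_in − T) + Q̇.
τ = M/ṁ = 531.71 min; T_ss = T_in + Q̇/(ṁ c_p) = 49.583 °C.
T(t) = T_ss + (T₀ − T_ss) e^(−t/τ). Set T = 37.6:
e^(−t/τ) = (37.6 − 49.583)/(24.6 − 49.583) = 0.47964
t = −531.71 · ln(0.47964) = 390.65 min.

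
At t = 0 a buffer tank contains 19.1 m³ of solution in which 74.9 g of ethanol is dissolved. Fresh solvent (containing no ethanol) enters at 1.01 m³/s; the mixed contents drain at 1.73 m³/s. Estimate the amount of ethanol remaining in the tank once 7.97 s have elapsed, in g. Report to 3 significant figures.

31.7 g

Let m(t) be the amount of ethanol. Volume: V(t) = V₀ + (Q_in − Q_out) t = 19.1 − 0.72000 t; V(7.97) = 13.362 m³.
Solute balance: dm/dt = 0 − Q_out C = −Q_out m/V(t).
dm/m = −Q_out dt/(V₀ − 0.72000 t); integrating gives ln(m/m₀) = −(Q_out/(Q_in−Q_out)) ln(V/V₀).
m = m₀ (V₀/V)^(Q_out/(Q_in−Q_out)) = 74.9 × (19.1/13.362)^(-2.4028) = 31.742 g.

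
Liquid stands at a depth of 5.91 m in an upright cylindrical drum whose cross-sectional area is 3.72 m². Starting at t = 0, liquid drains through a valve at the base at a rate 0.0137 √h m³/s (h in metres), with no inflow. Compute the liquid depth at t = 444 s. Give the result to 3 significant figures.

With no inflow, A dh/dt = −0.0137 √h.
This is separable: 2 d(√h)/dt = −0.0137/A, so √h = √h₀ − (0.0137/(2A)) t.
√h = √5.91 − 0.0137·444/(2·3.72) = 2.4310 − 0.81758 = 1.6135.
h = 1.6135² = 2.6033 m.

2.60 m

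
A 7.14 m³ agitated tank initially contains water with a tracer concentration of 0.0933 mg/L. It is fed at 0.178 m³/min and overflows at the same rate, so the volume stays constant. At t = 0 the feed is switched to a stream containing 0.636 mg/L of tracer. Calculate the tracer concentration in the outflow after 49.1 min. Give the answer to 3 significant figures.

Transient balance on the dissolved component: V dC/dt = Q(C_in − C).
Rewrite as dC/dt + C/τ = C_in/τ, τ = V/Q = 40.112 min.
C approaches C_in exponentially: C(t) = C_in + (C₀ − C_in) e^(−t/τ).
C(49.1) = 0.636 + (0.0933 − 0.636)·e^(−49.1/40.112) = 0.636 + (-0.54270)·0.29403 = 0.47643 mg/L.

0.476 mg/L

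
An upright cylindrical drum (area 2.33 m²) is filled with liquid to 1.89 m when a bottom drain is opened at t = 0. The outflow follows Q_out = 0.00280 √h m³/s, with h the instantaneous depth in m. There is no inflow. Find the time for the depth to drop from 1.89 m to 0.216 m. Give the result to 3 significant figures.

Mass balance (ρ constant): A dh/dt = −0.00280 √h.
Separate and integrate: 2(√h − √h₀) = −(0.00280/A) t.
t = 2A(√h₀ − √h)/0.00280 = 2·2.33·(√1.89 − √0.216)/0.00280
  = 4.6600 × (1.3748 − 0.46476) / 0.00280 = 1514.5 s.

1510 s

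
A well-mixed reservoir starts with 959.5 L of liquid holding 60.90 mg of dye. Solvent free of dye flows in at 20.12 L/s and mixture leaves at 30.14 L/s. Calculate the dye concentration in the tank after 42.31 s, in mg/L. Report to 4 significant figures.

0.01968 mg/L

Total volume: dV/dt = Q_in − Q_out = -10.0200 L/s, so V(t) = 959.5 − 10.0200 t and V(42.31) = 535.554 L.
No dye enters, so dm/dt = −Q_out · (m/V).
Separate: dm/m = −Q_out dt/V(t) ⇒ ln(m/m₀) = −(Q_out/(Q_in−Q_out)) ln(V/V₀).
m = m₀ (V₀/V)^(Q_out/(Q_in−Q_out)) = 60.90 × (959.5/535.554)^(-3.00798) = 10.5407 mg.
C = m/V = 10.5407/535.554 = 0.0196819 mg/L.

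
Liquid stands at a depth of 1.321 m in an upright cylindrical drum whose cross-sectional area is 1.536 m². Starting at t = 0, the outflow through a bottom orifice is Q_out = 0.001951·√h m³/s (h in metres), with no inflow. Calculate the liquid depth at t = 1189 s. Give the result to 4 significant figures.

Volume balance on the tank: A dh/dt = −0.001951 √h.
This is separable: 2 d(√h)/dt = −0.001951/A, so √h = √h₀ − (0.001951/(2A)) t.
√h = √1.321 − 0.001951·1189/(2·1.536) = 1.14935 − 0.755123 = 0.394224.
h = 0.394224² = 0.155413 m.

0.1554 m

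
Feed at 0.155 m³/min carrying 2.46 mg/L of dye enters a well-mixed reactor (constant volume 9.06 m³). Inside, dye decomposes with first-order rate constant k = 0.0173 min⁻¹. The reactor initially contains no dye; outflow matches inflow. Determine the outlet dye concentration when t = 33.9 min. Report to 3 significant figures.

0.842 mg/L

Accumulation = in − out − consumed: V dC/dt = Q C_in − Q C − k V C.
This is linear with rate a = Q/V + k = 0.034408 min⁻¹.
C_ss = Q C_in/(Q + kV) = 1.2231 mg/L; C(t) = C_ss + (C₀ − C_ss) e^(−a t).
C(33.9) = 1.2231 + (-1.2231)·e^(−0.034408·33.9) = 1.2231 + (-1.2231)·0.31147 = 0.84216 mg/L.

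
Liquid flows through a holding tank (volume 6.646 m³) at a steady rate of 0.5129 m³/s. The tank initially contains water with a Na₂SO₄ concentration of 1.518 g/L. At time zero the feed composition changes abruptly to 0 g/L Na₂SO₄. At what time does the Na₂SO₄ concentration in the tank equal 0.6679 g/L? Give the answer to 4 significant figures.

Species balance: V dC/dt = Q(C_in − C) ⇒ τ = V/Q = 12.9577 s.
C(t) = C_in + (C₀ − C_in) e^(−t/τ). Set C = 0.6679 and solve for t:
e^(−t/τ) = (C − C_in)/(C₀ − C_in) = (0.6679 − 0)/(1.518 − 0) = 0.439987
t = −τ ln(…) = 12.9577 × 0.821010 = 10.6384 s.

10.64 s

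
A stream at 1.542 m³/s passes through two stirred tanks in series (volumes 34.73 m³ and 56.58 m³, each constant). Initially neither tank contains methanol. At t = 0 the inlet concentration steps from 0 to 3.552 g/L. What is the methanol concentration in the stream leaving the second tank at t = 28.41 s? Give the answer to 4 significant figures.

Time constants: τᵢ = Vᵢ/Q for each well-mixed tank.
τ₁ = 34.73/1.542 = 22.5227 s; τ₂ = 56.58/1.542 = 36.6926 s.
Tank 1: C₁ = C_in(1 − e^(−t/τ₁)). Tank 2 (τ₁ ≠ τ₂): C₂ = C_in[1 − (τ₁ e^(−t/τ₁) − τ₂ e^(−t/τ₂))/(τ₁ − τ₂)].
At t = 28.41: e^(−t/τ₁) = 0.283259, e^(−t/τ₂) = 0.461040.
C₂ = 3.552·[1 − (22.5227·0.283259 − 36.6926·0.461040)/(-14.1699)] = 3.552·0.256381 = 0.910667 g/L.

0.9107 g/L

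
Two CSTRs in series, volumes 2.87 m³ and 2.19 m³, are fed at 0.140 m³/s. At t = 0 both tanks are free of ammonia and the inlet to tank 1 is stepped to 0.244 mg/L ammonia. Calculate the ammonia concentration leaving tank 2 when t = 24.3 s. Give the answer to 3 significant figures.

0.0955 mg/L

Each tank obeys Vᵢ dCᵢ/dt = Q(Cᵢ₋₁ − Cᵢ), so τᵢ = Vᵢ/Q.
τ₁ = 2.87/0.140 = 20.500 s; τ₂ = 2.19/0.140 = 15.643 s.
Tank 1: C₁ = C_in(1 − e^(−t/τ₁)). Tank 2 (τ₁ ≠ τ₂): C₂ = C_in[1 − (τ₁ e^(−t/τ₁) − τ₂ e^(−t/τ₂))/(τ₁ − τ₂)].
At t = 24.3: e^(−t/τ₁) = 0.30563, e^(−t/τ₂) = 0.21152.
C₂ = 0.244·[1 − (20.500·0.30563 − 15.643·0.21152)/(4.8571)] = 0.244·0.39127 = 0.095470 mg/L.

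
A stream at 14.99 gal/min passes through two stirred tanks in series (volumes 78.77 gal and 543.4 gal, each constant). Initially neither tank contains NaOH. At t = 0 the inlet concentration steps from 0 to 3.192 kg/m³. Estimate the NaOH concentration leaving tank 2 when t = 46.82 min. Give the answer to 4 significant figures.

Species balance on tank i: dCᵢ/dt = (Cᵢ₋₁ − Cᵢ)/τᵢ with τᵢ = Vᵢ/Q.
τ₁ = 78.77/14.99 = 5.25484 min; τ₂ = 543.4/14.99 = 36.2508 min.
Solving the cascade with C₁(0)=C₂(0)=0 gives C₂(t) = C_in[1 − (τ₁ e^(−t/τ₁) − τ₂ e^(−t/τ₂))/(τ₁ − τ₂)].
At t = 46.82: e^(−t/τ₁) = 0.000135047, e^(−t/τ₂) = 0.274843.
C₂ = 3.192·[1 − (5.25484·0.000135047 − 36.2508·0.274843)/(-30.9960)] = 3.192·0.678585 = 2.16604 kg/m³.

2.166 kg/m³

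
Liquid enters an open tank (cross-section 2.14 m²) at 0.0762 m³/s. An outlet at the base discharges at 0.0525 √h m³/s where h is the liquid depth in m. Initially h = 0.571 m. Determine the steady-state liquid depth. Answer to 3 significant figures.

Accumulation of liquid (constant cross-section A): A dh/dt = Q_in − 0.0525 √h. At steady state dh/dt = 0:
Q_in = 0.0525 √h_ss ⇒ √h_ss = 0.0762/0.0525 = 1.4514.
h_ss = 1.4514² = 2.1066 m. (Since h₀ = 0.571 m < h_ss, the level will rise toward this value.)

2.11 m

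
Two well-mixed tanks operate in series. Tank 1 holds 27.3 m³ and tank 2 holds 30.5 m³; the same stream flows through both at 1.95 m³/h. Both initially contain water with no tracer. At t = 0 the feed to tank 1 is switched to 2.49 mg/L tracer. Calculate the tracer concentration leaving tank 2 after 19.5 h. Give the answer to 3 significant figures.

0.944 mg/L

Each tank obeys Vᵢ dCᵢ/dt = Q(Cᵢ₋₁ − Cᵢ), so τᵢ = Vᵢ/Q.
τ₁ = 27.3/1.95 = 14.000 h; τ₂ = 30.5/1.95 = 15.641 h.
Tank 1: C₁ = C_in(1 − e^(−t/τ₁)). Tank 2 (τ₁ ≠ τ₂): C₂ = C_in[1 − (τ₁ e^(−t/τ₁) − τ₂ e^(−t/τ₂))/(τ₁ − τ₂)].
At t = 19.5: e^(−t/τ₁) = 0.24836, e^(−t/τ₂) = 0.28745.
C₂ = 2.49·[1 − (14.000·0.24836 − 15.641·0.28745)/(-1.6410)] = 2.49·0.37914 = 0.94407 mg/L.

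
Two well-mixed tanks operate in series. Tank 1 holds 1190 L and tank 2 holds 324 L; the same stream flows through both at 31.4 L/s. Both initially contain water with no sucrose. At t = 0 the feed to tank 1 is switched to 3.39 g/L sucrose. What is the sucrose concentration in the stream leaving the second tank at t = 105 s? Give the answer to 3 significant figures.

Each tank obeys Vᵢ dCᵢ/dt = Q(Cᵢ₋₁ − Cᵢ), so τᵢ = Vᵢ/Q.
τ₁ = 1190/31.4 = 37.898 s; τ₂ = 324/31.4 = 10.318 s.
Tank 1: C₁ = C_in(1 − e^(−t/τ₁)). Tank 2 (τ₁ ≠ τ₂): C₂ = C_in[1 − (τ₁ e^(−t/τ₁) − τ₂ e^(−t/τ₂))/(τ₁ − τ₂)].
At t = 105: e^(−t/τ₁) = 0.062625, e^(−t/τ₂) = 3.8076e-05.
C₂ = 3.39·[1 − (37.898·0.062625 − 10.318·3.8076e-05)/(27.580)] = 3.39·0.91396 = 3.0983 g/L.

3.10 g/L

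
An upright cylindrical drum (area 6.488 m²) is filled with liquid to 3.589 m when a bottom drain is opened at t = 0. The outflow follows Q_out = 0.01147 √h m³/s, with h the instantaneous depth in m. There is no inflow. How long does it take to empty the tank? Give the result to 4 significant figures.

Unsteady balance on liquid volume: A dh/dt = −0.01147 √h.
This is separable: 2 d(√h)/dt = −0.01147/A, so √h = √h₀ − (0.01147/(2A)) t.
Tank is empty when √h = 0: t_empty = 2A√h₀/0.01147.
t_empty = 2·6.488·√3.589/0.01147 = 12.9760·1.89447/0.01147 = 2143.21 s.

2143 s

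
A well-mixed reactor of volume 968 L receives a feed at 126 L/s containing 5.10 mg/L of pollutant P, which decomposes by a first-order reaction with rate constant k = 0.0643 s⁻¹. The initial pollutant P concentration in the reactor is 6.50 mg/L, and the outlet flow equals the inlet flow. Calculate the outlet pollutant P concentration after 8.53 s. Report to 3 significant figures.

V dC/dt = Q(C_in − C) − k V C.
dC/dt = (Q/V) C_in − (Q/V + k) C; effective rate a = Q/V + k = 0.13017 + 0.0643 = 0.19447 s⁻¹.
C_ss = Q C_in/(Q + kV) = 3.4137 mg/L; C(t) = C_ss + (C₀ − C_ss) e^(−a t).
C(8.53) = 3.4137 + (3.0863)·e^(−0.19447·8.53) = 3.4137 + (3.0863)·0.19037 = 4.0012 mg/L.

4.00 mg/L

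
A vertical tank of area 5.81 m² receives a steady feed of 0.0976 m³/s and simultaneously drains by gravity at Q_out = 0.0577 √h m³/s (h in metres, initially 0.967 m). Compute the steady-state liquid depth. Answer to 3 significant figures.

2.86 m

Mass balance (ρ constant): A dh/dt = Q_in − 0.0577 √h. At steady state dh/dt = 0:
Q_in = 0.0577 √h_ss ⇒ √h_ss = 0.0976/0.0577 = 1.6915.
h_ss = 1.6915² = 2.8612 m. (Since h₀ = 0.967 m < h_ss, the level will rise toward this value.)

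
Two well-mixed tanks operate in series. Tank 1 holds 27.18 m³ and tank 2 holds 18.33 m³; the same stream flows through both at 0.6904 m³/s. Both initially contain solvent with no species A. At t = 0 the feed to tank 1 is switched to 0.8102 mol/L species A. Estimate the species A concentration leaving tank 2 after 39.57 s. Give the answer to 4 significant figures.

0.2775 mol/L

Species balance on tank i: dCᵢ/dt = (Cᵢ₋₁ − Cᵢ)/τᵢ with τᵢ = Vᵢ/Q.
τ₁ = 27.18/0.6904 = 39.3685 s; τ₂ = 18.33/0.6904 = 26.5498 s.
Solving the cascade with C₁(0)=C₂(0)=0 gives C₂(t) = C_in[1 − (τ₁ e^(−t/τ₁) − τ₂ e^(−t/τ₂))/(τ₁ − τ₂)].
At t = 39.57: e^(−t/τ₁) = 0.366001, e^(−t/τ₂) = 0.225281.
C₂ = 0.8102·[1 − (39.3685·0.366001 − 26.5498·0.225281)/(12.8187)] = 0.8102·0.342542 = 0.277527 mol/L.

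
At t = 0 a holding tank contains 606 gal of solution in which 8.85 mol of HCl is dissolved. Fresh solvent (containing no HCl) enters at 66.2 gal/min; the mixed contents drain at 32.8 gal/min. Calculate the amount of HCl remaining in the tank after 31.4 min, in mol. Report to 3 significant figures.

Total volume: dV/dt = Q_in − Q_out = 33.400 gal/min, so V(t) = 606 + 33.400 t and V(31.4) = 1654.8 gal.
No HCl enters, so dm/dt = −Q_out · (m/V).
Separate: dm/m = −Q_out dt/V(t) ⇒ ln(m/m₀) = −(Q_out/(Q_in−Q_out)) ln(V/V₀).
m = m₀ (V₀/V)^(Q_out/(Q_in−Q_out)) = 8.85 × (606/1654.8)^(0.98204) = 3.3000 mol.

3.30 mol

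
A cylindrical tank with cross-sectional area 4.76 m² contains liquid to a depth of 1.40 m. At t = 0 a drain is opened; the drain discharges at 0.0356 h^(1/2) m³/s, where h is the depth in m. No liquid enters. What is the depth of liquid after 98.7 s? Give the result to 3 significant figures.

Mass balance (ρ constant): A dh/dt = −0.0356 √h.
Separate and integrate: 2(√h − √h₀) = −(0.0356/A) t.
√h = √1.40 − 0.0356·98.7/(2·4.76) = 1.1832 − 0.36909 = 0.81413.
h = 0.81413² = 0.66280 m.

0.663 m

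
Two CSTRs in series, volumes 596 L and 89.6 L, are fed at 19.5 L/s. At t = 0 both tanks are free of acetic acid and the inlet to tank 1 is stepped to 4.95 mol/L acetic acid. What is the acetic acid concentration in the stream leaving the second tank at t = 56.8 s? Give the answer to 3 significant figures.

Time constants: τᵢ = Vᵢ/Q for each well-mixed tank.
τ₁ = 596/19.5 = 30.564 s; τ₂ = 89.6/19.5 = 4.5949 s.
Tank 1: C₁ = C_in(1 − e^(−t/τ₁)). Tank 2 (τ₁ ≠ τ₂): C₂ = C_in[1 − (τ₁ e^(−t/τ₁) − τ₂ e^(−t/τ₂))/(τ₁ − τ₂)].
At t = 56.8: e^(−t/τ₁) = 0.15592, e^(−t/τ₂) = 4.2798e-06.
C₂ = 4.95·[1 − (30.564·0.15592 − 4.5949·4.2798e-06)/(25.969)] = 4.95·0.81649 = 4.0416 mol/L.

4.04 mol/L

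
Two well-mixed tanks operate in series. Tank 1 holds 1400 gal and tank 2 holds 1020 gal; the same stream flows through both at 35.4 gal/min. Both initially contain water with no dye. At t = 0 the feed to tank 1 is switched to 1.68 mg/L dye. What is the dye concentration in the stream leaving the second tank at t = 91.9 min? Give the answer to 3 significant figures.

1.26 mg/L

Species balance on tank i: dCᵢ/dt = (Cᵢ₋₁ − Cᵢ)/τᵢ with τᵢ = Vᵢ/Q.
τ₁ = 1400/35.4 = 39.548 min; τ₂ = 1020/35.4 = 28.814 min.
Tank 1: C₁ = C_in(1 − e^(−t/τ₁)). Tank 2 (τ₁ ≠ τ₂): C₂ = C_in[1 − (τ₁ e^(−t/τ₁) − τ₂ e^(−t/τ₂))/(τ₁ − τ₂)].
At t = 91.9: e^(−t/τ₁) = 0.097905, e^(−t/τ₂) = 0.041194.
C₂ = 1.68·[1 − (39.548·0.097905 − 28.814·0.041194)/(10.734)] = 1.68·0.74987 = 1.2598 mg/L.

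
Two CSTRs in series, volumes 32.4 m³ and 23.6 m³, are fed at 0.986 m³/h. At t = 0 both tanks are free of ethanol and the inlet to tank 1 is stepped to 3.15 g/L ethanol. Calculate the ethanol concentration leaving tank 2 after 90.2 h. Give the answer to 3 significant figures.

Each tank obeys Vᵢ dCᵢ/dt = Q(Cᵢ₋₁ − Cᵢ), so τᵢ = Vᵢ/Q.
τ₁ = 32.4/0.986 = 32.860 h; τ₂ = 23.6/0.986 = 23.935 h.
Tank 1: C₁ = C_in(1 − e^(−t/τ₁)). Tank 2 (τ₁ ≠ τ₂): C₂ = C_in[1 − (τ₁ e^(−t/τ₁) − τ₂ e^(−t/τ₂))/(τ₁ − τ₂)].
At t = 90.2: e^(−t/τ₁) = 0.064250, e^(−t/τ₂) = 0.023086.
C₂ = 3.15·[1 − (32.860·0.064250 − 23.935·0.023086)/(8.9249)] = 3.15·0.82536 = 2.5999 g/L.

2.60 g/L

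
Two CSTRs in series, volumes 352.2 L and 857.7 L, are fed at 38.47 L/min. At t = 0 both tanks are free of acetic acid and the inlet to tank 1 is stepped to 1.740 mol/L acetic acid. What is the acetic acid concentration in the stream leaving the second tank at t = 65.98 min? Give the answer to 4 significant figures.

Each tank obeys Vᵢ dCᵢ/dt = Q(Cᵢ₋₁ − Cᵢ), so τᵢ = Vᵢ/Q.
τ₁ = 352.2/38.47 = 9.15519 min; τ₂ = 857.7/38.47 = 22.2953 min.
Solving the cascade with C₁(0)=C₂(0)=0 gives C₂(t) = C_in[1 − (τ₁ e^(−t/τ₁) − τ₂ e^(−t/τ₂))/(τ₁ − τ₂)].
At t = 65.98: e^(−t/τ₁) = 0.000741493, e^(−t/τ₂) = 0.0518516.
C₂ = 1.740·[1 − (9.15519·0.000741493 − 22.2953·0.0518516)/(-13.1401)] = 1.740·0.912538 = 1.58782 mol/L.

1.588 mol/L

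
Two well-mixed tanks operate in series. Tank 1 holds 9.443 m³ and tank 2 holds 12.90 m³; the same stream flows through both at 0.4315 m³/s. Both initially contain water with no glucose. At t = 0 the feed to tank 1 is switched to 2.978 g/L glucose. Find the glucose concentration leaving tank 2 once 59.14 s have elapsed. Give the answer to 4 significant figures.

1.986 g/L

Time constants: τᵢ = Vᵢ/Q for each well-mixed tank.
τ₁ = 9.443/0.4315 = 21.8841 s; τ₂ = 12.90/0.4315 = 29.8957 s.
Tank 1: C₁ = C_in(1 − e^(−t/τ₁)). Tank 2 (τ₁ ≠ τ₂): C₂ = C_in[1 − (τ₁ e^(−t/τ₁) − τ₂ e^(−t/τ₂))/(τ₁ − τ₂)].
At t = 59.14: e^(−t/τ₁) = 0.0670434, e^(−t/τ₂) = 0.138317.
C₂ = 2.978·[1 − (21.8841·0.0670434 − 29.8957·0.138317)/(-8.01159)] = 2.978·0.666996 = 1.98632 g/L.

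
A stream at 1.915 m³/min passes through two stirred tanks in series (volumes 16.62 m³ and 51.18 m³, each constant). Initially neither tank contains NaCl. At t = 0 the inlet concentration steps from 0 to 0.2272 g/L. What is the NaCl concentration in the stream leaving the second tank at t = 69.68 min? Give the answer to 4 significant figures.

Species balance on tank i: dCᵢ/dt = (Cᵢ₋₁ − Cᵢ)/τᵢ with τᵢ = Vᵢ/Q.
τ₁ = 16.62/1.915 = 8.67885 min; τ₂ = 51.18/1.915 = 26.7258 min.
Solving the cascade with C₁(0)=C₂(0)=0 gives C₂(t) = C_in[1 − (τ₁ e^(−t/τ₁) − τ₂ e^(−t/τ₂))/(τ₁ − τ₂)].
At t = 69.68: e^(−t/τ₁) = 0.000325968, e^(−t/τ₂) = 0.0737397.
C₂ = 0.2272·[1 − (8.67885·0.000325968 − 26.7258·0.0737397)/(-18.0470)] = 0.2272·0.890955 = 0.202425 g/L.

0.2024 g/L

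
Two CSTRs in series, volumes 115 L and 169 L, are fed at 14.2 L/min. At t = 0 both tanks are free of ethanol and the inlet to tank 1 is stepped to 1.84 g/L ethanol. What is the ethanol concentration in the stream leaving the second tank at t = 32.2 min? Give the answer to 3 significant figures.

1.53 g/L

Each tank obeys Vᵢ dCᵢ/dt = Q(Cᵢ₋₁ − Cᵢ), so τᵢ = Vᵢ/Q.
τ₁ = 115/14.2 = 8.0986 min; τ₂ = 169/14.2 = 11.901 min.
Tank 1: C₁ = C_in(1 − e^(−t/τ₁)). Tank 2 (τ₁ ≠ τ₂): C₂ = C_in[1 − (τ₁ e^(−t/τ₁) − τ₂ e^(−t/τ₂))/(τ₁ − τ₂)].
At t = 32.2: e^(−t/τ₁) = 0.018761, e^(−t/τ₂) = 0.066833.
C₂ = 1.84·[1 − (8.0986·0.018761 − 11.901·0.066833)/(-3.8028)] = 1.84·0.83079 = 1.5287 g/L.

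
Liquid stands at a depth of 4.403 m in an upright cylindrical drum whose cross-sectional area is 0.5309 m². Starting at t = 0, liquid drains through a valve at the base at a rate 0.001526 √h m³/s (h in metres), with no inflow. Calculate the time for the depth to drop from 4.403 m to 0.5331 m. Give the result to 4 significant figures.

A dh/dt = −Q_out = −0.001526 √h.
∫ h^(−1/2) dh = −(0.001526/A) ∫ dt, giving 2√h = 2√h₀ − (0.001526/A) t.
t = 2A(√h₀ − √h)/0.001526 = 2·0.5309·(√4.403 − √0.5331)/0.001526
  = 1.06180 × (2.09833 − 0.730137) / 0.001526 = 951.999 s.

952.0 s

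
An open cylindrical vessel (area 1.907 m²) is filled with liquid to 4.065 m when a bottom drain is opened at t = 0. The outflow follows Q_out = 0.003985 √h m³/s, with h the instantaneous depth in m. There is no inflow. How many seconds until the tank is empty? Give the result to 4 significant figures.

With no inflow, A dh/dt = −0.003985 √h.
Separate and integrate: 2(√h − √h₀) = −(0.003985/A) t.
Tank is empty when √h = 0: t_empty = 2A√h₀/0.003985.
t_empty = 2·1.907·√4.065/0.003985 = 3.81400·2.01618/0.003985 = 1929.67 s.

1930 s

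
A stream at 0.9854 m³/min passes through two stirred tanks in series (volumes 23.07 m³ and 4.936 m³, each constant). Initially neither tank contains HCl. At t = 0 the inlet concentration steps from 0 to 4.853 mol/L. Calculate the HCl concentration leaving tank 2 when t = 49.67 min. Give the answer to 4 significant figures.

Species balance on tank i: dCᵢ/dt = (Cᵢ₋₁ − Cᵢ)/τᵢ with τᵢ = Vᵢ/Q.
τ₁ = 23.07/0.9854 = 23.4118 min; τ₂ = 4.936/0.9854 = 5.00913 min.
Tank 1: C₁ = C_in(1 − e^(−t/τ₁)). Tank 2 (τ₁ ≠ τ₂): C₂ = C_in[1 − (τ₁ e^(−t/τ₁) − τ₂ e^(−t/τ₂))/(τ₁ − τ₂)].
At t = 49.67: e^(−t/τ₁) = 0.119842, e^(−t/τ₂) = 4.93839e-05.
C₂ = 4.853·[1 − (23.4118·0.119842 − 5.00913·4.93839e-05)/(18.4027)] = 4.853·0.847551 = 4.11316 mol/L.

4.113 mol/L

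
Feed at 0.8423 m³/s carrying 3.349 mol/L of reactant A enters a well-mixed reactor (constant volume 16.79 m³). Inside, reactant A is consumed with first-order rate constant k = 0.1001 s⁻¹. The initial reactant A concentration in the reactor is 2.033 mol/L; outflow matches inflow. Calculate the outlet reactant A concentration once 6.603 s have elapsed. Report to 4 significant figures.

Species balance: V dC/dt = Q C_in − Q C − k V C.
This is linear with rate a = Q/V + k = 0.150267 s⁻¹.
C_ss = Q C_in/(Q + kV) = 1.11807 mol/L; C(t) = C_ss + (C₀ − C_ss) e^(−a t).
C(6.603) = 1.11807 + (0.914932)·e^(−0.150267·6.603) = 1.11807 + (0.914932)·0.370756 = 1.45728 mol/L.

1.457 mol/L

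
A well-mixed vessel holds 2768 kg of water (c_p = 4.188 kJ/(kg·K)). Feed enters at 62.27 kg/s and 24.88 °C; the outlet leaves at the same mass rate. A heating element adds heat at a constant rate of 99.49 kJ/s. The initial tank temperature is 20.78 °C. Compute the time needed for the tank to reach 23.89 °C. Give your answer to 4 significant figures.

M c_p dT/dt = ṁ c_p (T_in − T) + Q̇.
τ = M/ṁ = 44.4516 s; T_ss = T_in + Q̇/(ṁ c_p) = 25.2615 °C.
T(t) = T_ss + (T₀ − T_ss) e^(−t/τ). Set T = 23.89:
e^(−t/τ) = (23.89 − 25.2615)/(20.78 − 25.2615) = 0.306036
t = −44.4516 · ln(0.306036) = 52.6330 s.

52.63 s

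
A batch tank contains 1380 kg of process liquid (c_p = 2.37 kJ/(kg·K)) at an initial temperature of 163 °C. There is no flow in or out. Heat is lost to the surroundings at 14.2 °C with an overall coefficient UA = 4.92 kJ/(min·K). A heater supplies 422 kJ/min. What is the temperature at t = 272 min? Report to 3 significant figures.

142 °C

Lumped-capacitance energy balance: M c_p dT/dt = UA(T_amb − T) + Q̇.
dT/dt = (T_ss − T)/τ with T_ss = T_amb + Q̇/UA = 14.2 + 422/4.92 = 99.972 °C, τ = M c_p/UA = 1380·2.37/4.92 = 664.76 min.
This is linear first-order; T(t) = T_ss + (T₀ − T_ss) e^(−t/τ).
T(272) = 99.972 + (63.028)·0.66420 = 141.84 °C.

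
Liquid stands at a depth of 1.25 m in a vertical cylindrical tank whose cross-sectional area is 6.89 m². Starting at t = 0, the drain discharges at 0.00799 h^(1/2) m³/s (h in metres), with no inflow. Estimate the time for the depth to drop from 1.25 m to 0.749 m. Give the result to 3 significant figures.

436 s

With no inflow, A dh/dt = −0.00799 √h.
Separate and integrate: 2(√h − √h₀) = −(0.00799/A) t.
t = 2A(√h₀ − √h)/0.00799 = 2·6.89·(√1.25 − √0.749)/0.00799
  = 13.780 × (1.1180 − 0.86545) / 0.00799 = 435.62 s.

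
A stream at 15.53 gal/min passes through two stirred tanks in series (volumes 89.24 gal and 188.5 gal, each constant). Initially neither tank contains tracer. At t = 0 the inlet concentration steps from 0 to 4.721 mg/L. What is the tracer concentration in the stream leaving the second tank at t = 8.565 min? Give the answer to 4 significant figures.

1.250 mg/L

Each tank obeys Vᵢ dCᵢ/dt = Q(Cᵢ₋₁ − Cᵢ), so τᵢ = Vᵢ/Q.
τ₁ = 89.24/15.53 = 5.74630 min; τ₂ = 188.5/15.53 = 12.1378 min.
Tank 1: C₁ = C_in(1 − e^(−t/τ₁)). Tank 2 (τ₁ ≠ τ₂): C₂ = C_in[1 − (τ₁ e^(−t/τ₁) − τ₂ e^(−t/τ₂))/(τ₁ − τ₂)].
At t = 8.565: e^(−t/τ₁) = 0.225254, e^(−t/τ₂) = 0.493789.
C₂ = 4.721·[1 − (5.74630·0.225254 − 12.1378·0.493789)/(-6.39150)] = 4.721·0.264784 = 1.25005 mg/L.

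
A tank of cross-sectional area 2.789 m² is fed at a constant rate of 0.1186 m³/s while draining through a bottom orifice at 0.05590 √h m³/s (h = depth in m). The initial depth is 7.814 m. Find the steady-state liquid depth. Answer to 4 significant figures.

Level balance: A dh/dt = 0.1186 − 0.05590 √h. Setting dh/dt = 0:
Q_in = 0.05590 √h_ss ⇒ √h_ss = 0.1186/0.05590 = 2.12165.
h_ss = 2.12165² = 4.50138 m. (Since h₀ = 7.814 m > h_ss, the level will fall toward this value.)

4.501 m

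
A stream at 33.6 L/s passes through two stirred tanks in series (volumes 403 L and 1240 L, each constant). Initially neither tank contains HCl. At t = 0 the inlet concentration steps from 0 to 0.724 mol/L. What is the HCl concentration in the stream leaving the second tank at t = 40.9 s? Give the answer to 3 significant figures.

0.381 mol/L

Species balance on tank i: dCᵢ/dt = (Cᵢ₋₁ − Cᵢ)/τᵢ with τᵢ = Vᵢ/Q.
τ₁ = 403/33.6 = 11.994 s; τ₂ = 1240/33.6 = 36.905 s.
Tank 1: C₁ = C_in(1 − e^(−t/τ₁)). Tank 2 (τ₁ ≠ τ₂): C₂ = C_in[1 − (τ₁ e^(−t/τ₁) − τ₂ e^(−t/τ₂))/(τ₁ − τ₂)].
At t = 40.9: e^(−t/τ₁) = 0.033040, e^(−t/τ₂) = 0.33013.
C₂ = 0.724·[1 − (11.994·0.033040 − 36.905·0.33013)/(-24.911)] = 0.724·0.52682 = 0.38142 mol/L.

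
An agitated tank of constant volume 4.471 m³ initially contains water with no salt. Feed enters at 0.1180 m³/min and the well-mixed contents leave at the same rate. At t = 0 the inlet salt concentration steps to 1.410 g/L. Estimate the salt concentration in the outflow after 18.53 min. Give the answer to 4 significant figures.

Mass balance on the solute (V constant): V dC/dt = Q(C_in − C).
Time constant τ = V/Q = 4.471/0.1180 = 37.8898 min.
C approaches C_in exponentially: C(t) = C_in + (C₀ − C_in) e^(−t/τ).
C(18.53) = 1.410 + (0 − 1.410)·e^(−18.53/37.8898) = 1.410 + (-1.41000)·0.613209 = 0.545375 g/L.

0.5454 g/L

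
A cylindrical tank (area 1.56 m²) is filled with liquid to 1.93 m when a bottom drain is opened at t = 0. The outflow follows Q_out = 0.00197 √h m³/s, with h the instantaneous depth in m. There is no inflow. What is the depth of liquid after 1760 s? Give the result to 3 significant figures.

0.0773 m

A dh/dt = −Q_out = −0.00197 √h.
Separate and integrate: 2(√h − √h₀) = −(0.00197/A) t.
√h = √1.93 − 0.00197·1760/(2·1.56) = 1.3892 − 1.1113 = 0.27796.
h = 0.27796² = 0.077263 m.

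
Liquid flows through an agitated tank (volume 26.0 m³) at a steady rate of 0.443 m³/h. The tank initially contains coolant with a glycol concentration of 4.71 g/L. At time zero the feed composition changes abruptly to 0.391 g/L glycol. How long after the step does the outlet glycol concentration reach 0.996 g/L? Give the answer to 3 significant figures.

115 h

Species balance: V dC/dt = Q(C_in − C) ⇒ τ = V/Q = 58.691 h.
C(t) = C_in + (C₀ − C_in) e^(−t/τ). Set C = 0.996 and solve for t:
e^(−t/τ) = (C − C_in)/(C₀ − C_in) = (0.996 − 0.391)/(4.71 − 0.391) = 0.14008
t = −τ ln(…) = 58.691 × 1.9656 = 115.36 h.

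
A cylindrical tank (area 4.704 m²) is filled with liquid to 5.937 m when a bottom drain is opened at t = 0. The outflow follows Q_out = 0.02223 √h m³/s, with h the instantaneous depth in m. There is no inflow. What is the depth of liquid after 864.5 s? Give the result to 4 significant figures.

A dh/dt = −Q_out = −0.02223 √h.
This is separable: 2 d(√h)/dt = −0.02223/A, so √h = √h₀ − (0.02223/(2A)) t.
√h = √5.937 − 0.02223·864.5/(2·4.704) = 2.43660 − 2.04271 = 0.393884.
h = 0.393884² = 0.155145 m.

0.1551 m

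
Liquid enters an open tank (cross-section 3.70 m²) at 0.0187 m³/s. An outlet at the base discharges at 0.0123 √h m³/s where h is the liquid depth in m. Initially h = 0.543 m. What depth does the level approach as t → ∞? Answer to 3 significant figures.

2.31 m

Volume balance on the tank: A dh/dt = Q_in − 0.0123 √h. At steady state dh/dt = 0:
Q_in = 0.0123 √h_ss ⇒ √h_ss = 0.0187/0.0123 = 1.5203.
h_ss = 1.5203² = 2.3114 m. (Since h₀ = 0.543 m < h_ss, the level will rise toward this value.)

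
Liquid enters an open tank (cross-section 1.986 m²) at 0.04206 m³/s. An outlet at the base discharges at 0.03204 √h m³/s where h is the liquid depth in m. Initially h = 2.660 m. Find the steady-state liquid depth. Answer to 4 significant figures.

1.723 m

Level balance: A dh/dt = 0.04206 − 0.03204 √h. Setting dh/dt = 0:
Q_in = 0.03204 √h_ss ⇒ √h_ss = 0.04206/0.03204 = 1.31273.
h_ss = 1.31273² = 1.72327 m. (Since h₀ = 2.660 m > h_ss, the level will fall toward this value.)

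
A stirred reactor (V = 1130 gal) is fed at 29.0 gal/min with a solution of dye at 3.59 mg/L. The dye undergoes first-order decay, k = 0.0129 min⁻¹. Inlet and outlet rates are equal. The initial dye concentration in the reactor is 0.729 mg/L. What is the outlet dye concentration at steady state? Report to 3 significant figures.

V dC/dt = Q(C_in − C) − k V C.
At steady state: 0 = Q C_in − (Q + kV) C_ss, so C_ss = Q C_in/(Q + kV).
C_ss = 29.0·3.59/(29.0 + 0.0129·1130) = 104.11/43.577 = 2.3891 mg/L.

2.39 mg/L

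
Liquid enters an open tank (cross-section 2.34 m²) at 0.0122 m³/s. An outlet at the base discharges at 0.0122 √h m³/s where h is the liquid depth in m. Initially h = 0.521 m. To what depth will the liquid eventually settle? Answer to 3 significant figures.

1.00 m

Volume balance on the tank: A dh/dt = Q_in − 0.0122 √h. At steady state dh/dt = 0:
Q_in = 0.0122 √h_ss ⇒ √h_ss = 0.0122/0.0122 = 1.0000.
h_ss = 1.0000² = 1.0000 m. (Since h₀ = 0.521 m < h_ss, the level will rise toward this value.)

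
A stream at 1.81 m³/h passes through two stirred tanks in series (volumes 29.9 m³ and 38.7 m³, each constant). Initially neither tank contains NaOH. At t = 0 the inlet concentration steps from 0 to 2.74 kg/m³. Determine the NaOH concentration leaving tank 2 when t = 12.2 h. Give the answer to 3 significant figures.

0.378 kg/m³

Each tank obeys Vᵢ dCᵢ/dt = Q(Cᵢ₋₁ − Cᵢ), so τᵢ = Vᵢ/Q.
τ₁ = 29.9/1.81 = 16.519 h; τ₂ = 38.7/1.81 = 21.381 h.
Solving the cascade with C₁(0)=C₂(0)=0 gives C₂(t) = C_in[1 − (τ₁ e^(−t/τ₁) − τ₂ e^(−t/τ₂))/(τ₁ − τ₂)].
At t = 12.2: e^(−t/τ₁) = 0.47782, e^(−t/τ₂) = 0.56519.
C₂ = 2.74·[1 − (16.519·0.47782 − 21.381·0.56519)/(-4.8619)] = 2.74·0.13794 = 0.37796 kg/m³.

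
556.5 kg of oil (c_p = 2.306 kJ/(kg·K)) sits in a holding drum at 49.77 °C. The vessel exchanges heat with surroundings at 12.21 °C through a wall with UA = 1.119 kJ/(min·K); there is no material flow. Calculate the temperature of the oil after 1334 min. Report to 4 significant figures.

23.95 °C

First-law balance (no shaft work): M c_p dT/dt = −UA(T − T_amb).
dT/dt = (T_ss − T)/τ with T_ss = T_amb = 12.2100 °C, τ = M c_p/UA = 556.5·2.306/1.119 = 1146.82 min.
This is linear first-order; T(t) = T_ss + (T₀ − T_ss) e^(−t/τ).
T(1334) = 12.2100 + (37.5600)·0.312479 = 23.9467 °C.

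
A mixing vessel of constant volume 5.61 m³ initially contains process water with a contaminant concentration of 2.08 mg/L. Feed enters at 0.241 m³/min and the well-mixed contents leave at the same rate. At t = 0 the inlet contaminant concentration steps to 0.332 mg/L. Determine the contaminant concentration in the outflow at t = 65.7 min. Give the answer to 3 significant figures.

Unsteady species balance (constant V, well mixed): V dC/dt = Q(C_in − C).
So dC/dt = (C_in − C)/τ with τ = V/Q = 5.61/0.241 = 23.278 min.
C approaches C_in exponentially: C(t) = C_in + (C₀ − C_in) e^(−t/τ).
C(65.7) = 0.332 + (2.08 − 0.332)·e^(−65.7/23.278) = 0.332 + (1.7480)·0.059463 = 0.43594 mg/L.

0.436 mg/L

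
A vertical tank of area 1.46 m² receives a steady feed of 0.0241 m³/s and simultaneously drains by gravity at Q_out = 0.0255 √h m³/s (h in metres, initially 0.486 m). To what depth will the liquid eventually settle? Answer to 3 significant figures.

0.893 m

A dh/dt = Q_in − 0.0255 √h. Steady state requires inflow = outflow:
Q_in = 0.0255 √h_ss ⇒ √h_ss = 0.0241/0.0255 = 0.94510.
h_ss = 0.94510² = 0.89321 m. (Since h₀ = 0.486 m < h_ss, the level will rise toward this value.)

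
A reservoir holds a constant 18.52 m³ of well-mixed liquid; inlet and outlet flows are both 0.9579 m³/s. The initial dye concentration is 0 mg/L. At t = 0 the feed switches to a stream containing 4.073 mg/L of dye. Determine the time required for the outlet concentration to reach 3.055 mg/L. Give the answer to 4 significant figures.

Species balance on the tank: V dC/dt = Q(C_in − C), so τ = V/Q = 19.3340 s.
C(t) = C_in + (C₀ − C_in) e^(−t/τ). Set C = 3.055 and solve for t:
e^(−t/τ) = (C − C_in)/(C₀ − C_in) = (3.055 − 4.073)/(0 − 4.073) = 0.249939
t = −τ ln(…) = 19.3340 × 1.38654 = 26.8073 s.

26.81 s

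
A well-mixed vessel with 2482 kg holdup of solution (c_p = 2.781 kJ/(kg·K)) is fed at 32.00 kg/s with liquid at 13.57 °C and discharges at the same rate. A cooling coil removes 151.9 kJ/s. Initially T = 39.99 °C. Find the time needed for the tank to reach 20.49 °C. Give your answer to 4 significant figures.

M c_p dT/dt = ṁ c_p (T_in − T) − Q̇.
τ = M/ṁ = 77.5625 s; T_ss = T_in − Q̇/(ṁ c_p) = 11.8631 °C.
T(t) = T_ss + (T₀ − T_ss) e^(−t/τ). Set T = 20.49:
e^(−t/τ) = (20.49 − 11.8631)/(39.99 − 11.8631) = 0.306713
t = −77.5625 · ln(0.306713) = 91.6666 s.

91.67 s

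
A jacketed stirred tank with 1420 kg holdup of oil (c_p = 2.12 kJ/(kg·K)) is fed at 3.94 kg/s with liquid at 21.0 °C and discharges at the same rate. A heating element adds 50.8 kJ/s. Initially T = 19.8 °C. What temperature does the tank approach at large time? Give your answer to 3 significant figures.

27.1 °C

Energy balance: M c_p dT/dt = ṁ c_p (T_in − T) + 50.8.
At steady state dT/dt = 0 ⇒ T_ss = T_in + Q̇/(ṁ c_p) = 21.0 + 50.8/(3.94·2.12) = 27.082 °C.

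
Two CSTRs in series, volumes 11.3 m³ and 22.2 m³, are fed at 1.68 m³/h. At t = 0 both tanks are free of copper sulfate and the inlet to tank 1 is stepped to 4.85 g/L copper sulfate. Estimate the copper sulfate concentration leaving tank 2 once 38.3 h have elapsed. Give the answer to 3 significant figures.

Time constants: τᵢ = Vᵢ/Q for each well-mixed tank.
τ₁ = 11.3/1.68 = 6.7262 h; τ₂ = 22.2/1.68 = 13.214 h.
Tank 1: C₁ = C_in(1 − e^(−t/τ₁)). Tank 2 (τ₁ ≠ τ₂): C₂ = C_in[1 − (τ₁ e^(−t/τ₁) − τ₂ e^(−t/τ₂))/(τ₁ − τ₂)].
At t = 38.3: e^(−t/τ₁) = 0.0033656, e^(−t/τ₂) = 0.055113.
C₂ = 4.85·[1 − (6.7262·0.0033656 − 13.214·0.055113)/(-6.4881)] = 4.85·0.89124 = 4.3225 g/L.

4.32 g/L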